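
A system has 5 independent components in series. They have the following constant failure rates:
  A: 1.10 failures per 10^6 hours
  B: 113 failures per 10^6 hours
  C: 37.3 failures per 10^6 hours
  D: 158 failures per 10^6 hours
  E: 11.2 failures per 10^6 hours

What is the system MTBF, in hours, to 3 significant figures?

3120

Series of exponential components: λ_sys = Σ λ_i
λ_sys = 0.00000110 + 0.000113 + 0.0000373 + 0.000158 + 0.0000112 = 3.2060e-04 /h
MTBF = 1 / λ_sys = 3120 h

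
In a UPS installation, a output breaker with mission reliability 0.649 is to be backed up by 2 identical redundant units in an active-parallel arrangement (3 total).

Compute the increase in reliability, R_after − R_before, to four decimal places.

0.3078

R_before = 0.649
R_after = 1 − (1 − 0.649)^3 = 0.9568
ΔR = 0.9568 − 0.649 = 0.3078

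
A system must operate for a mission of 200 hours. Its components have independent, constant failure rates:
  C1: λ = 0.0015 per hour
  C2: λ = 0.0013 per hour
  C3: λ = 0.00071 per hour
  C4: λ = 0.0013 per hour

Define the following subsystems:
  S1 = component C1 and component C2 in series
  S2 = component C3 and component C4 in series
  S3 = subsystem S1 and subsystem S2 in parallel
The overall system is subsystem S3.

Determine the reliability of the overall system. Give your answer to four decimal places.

R(C1) = exp(−0.0015 × 200) = 0.740818
R(C2) = exp(−0.0013 × 200) = 0.771052
R(C3) = exp(−0.00071 × 200) = 0.867621
R(C4) = exp(−0.0013 × 200) = 0.771052
Series (C1 and C2): 0.740818 × 0.771052 = 0.571209
Series (C3 and C4): 0.867621 × 0.771052 = 0.668981
Parallel ([0.571209] and [0.668981]): 1 − (1 − 0.571209)(1 − 0.668981) = 0.8581

0.8581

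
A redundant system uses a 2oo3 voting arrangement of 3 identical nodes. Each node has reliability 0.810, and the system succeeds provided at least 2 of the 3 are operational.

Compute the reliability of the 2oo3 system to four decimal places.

R = Σ_{i=2}^{3} C(3,i) p^i (1−p)^{3−i} with p = 0.810
C(3,2)·0.810^2·0.190^1 = 0.373977
C(3,3)·0.810^3·0.190^0 = 0.531441
Sum = 0.9054

0.9054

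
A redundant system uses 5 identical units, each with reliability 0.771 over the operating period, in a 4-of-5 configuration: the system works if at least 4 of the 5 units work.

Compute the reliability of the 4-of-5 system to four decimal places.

0.6770

R = Σ_{i=4}^{5} C(5,i) p^i (1−p)^{5−i} with p = 0.771
C(5,4)·0.771^4·0.229^1 = 0.404597
C(5,5)·0.771^5·0.229^0 = 0.272441
Sum = 0.6770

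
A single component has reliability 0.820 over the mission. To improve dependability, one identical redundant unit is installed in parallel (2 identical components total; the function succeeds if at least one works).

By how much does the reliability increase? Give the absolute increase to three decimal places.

R_before = 0.820
R_after = 1 − (1 − 0.820)^2 = 0.968
ΔR = 0.968 − 0.820 = 0.148

0.148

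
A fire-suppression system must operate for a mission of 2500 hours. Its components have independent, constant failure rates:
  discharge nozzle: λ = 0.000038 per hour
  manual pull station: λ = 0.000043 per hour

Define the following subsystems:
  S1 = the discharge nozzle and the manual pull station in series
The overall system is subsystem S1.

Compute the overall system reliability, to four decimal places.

R(discharge nozzle) = exp(−0.000038 × 2500) = 0.909373
R(manual pull station) = exp(−0.000043 × 2500) = 0.898077
Series (discharge nozzle and manual pull station): 0.909373 × 0.898077 = 0.8167

0.8167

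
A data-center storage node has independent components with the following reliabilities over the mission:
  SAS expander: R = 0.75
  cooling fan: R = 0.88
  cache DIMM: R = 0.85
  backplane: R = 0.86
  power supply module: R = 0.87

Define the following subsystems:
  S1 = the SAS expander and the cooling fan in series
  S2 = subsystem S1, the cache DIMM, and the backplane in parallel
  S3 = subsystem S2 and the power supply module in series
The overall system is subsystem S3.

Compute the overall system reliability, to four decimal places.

0.8638

Series (SAS expander and cooling fan): 0.750000 × 0.880000 = 0.660000
Parallel ([0.660000], cache DIMM, and backplane): 1 − (1 − 0.660000)(1 − 0.850000)(1 − 0.860000) = 0.992860
Series ([0.992860] and power supply module): 0.992860 × 0.870000 = 0.8638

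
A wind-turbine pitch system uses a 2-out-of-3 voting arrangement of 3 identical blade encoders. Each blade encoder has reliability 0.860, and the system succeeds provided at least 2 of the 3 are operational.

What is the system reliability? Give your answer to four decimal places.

R = Σ_{i=2}^{3} C(3,i) p^i (1−p)^{3−i} with p = 0.860
C(3,2)·0.860^2·0.140^1 = 0.310632
C(3,3)·0.860^3·0.140^0 = 0.636056
Sum = 0.9467

0.9467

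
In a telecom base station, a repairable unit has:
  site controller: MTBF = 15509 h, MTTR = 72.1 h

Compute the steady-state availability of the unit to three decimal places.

A(site controller) = MTBF/(MTBF+MTTR) = 15509/(15509+72.1) = 0.995

0.995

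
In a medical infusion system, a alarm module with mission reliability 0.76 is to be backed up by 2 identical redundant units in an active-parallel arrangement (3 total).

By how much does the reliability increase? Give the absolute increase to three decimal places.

0.226

R_before = 0.76
R_after = 1 − (1 − 0.76)^3 = 0.986
ΔR = 0.986 − 0.76 = 0.226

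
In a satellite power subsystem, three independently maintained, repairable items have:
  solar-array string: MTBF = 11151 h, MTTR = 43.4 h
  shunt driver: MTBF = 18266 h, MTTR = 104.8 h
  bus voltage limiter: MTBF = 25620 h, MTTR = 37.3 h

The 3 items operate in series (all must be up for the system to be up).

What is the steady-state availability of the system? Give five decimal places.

A(solar-array string) = MTBF/(MTBF+MTTR) = 11151/(11151+43.4) = 0.996123
A(shunt driver) = MTBF/(MTBF+MTTR) = 18266/(18266+104.8) = 0.994295
A(bus voltage limiter) = MTBF/(MTBF+MTTR) = 25620/(25620+37.3) = 0.998546
Series availability: 0.996123 × 0.994295 × 0.998546 = 0.98900

0.98900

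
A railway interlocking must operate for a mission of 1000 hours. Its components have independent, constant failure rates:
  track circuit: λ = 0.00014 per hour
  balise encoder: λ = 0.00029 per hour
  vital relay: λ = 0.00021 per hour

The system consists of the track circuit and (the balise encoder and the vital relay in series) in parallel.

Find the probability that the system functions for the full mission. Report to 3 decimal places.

0.949

R(track circuit) = exp(−0.00014 × 1000) = 0.86936
R(balise encoder) = exp(−0.00029 × 1000) = 0.74826
R(vital relay) = exp(−0.00021 × 1000) = 0.81058
Series (balise encoder and vital relay): 0.74826 × 0.81058 = 0.60652
Parallel (track circuit and [0.60652]): 1 − (1 − 0.86936)(1 − 0.60652) = 0.949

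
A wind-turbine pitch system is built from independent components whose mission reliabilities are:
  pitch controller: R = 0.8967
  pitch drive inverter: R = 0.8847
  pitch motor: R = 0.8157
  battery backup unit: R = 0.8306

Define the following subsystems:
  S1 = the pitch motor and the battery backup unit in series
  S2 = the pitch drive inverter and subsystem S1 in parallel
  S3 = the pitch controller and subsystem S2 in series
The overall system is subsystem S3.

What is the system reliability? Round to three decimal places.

Series (pitch motor and battery backup unit): 0.81570 × 0.83060 = 0.67752
Parallel (pitch drive inverter and [0.67752]): 1 − (1 − 0.88470)(1 − 0.67752) = 0.96282
Series (pitch controller and [0.96282]): 0.89670 × 0.96282 = 0.863

0.863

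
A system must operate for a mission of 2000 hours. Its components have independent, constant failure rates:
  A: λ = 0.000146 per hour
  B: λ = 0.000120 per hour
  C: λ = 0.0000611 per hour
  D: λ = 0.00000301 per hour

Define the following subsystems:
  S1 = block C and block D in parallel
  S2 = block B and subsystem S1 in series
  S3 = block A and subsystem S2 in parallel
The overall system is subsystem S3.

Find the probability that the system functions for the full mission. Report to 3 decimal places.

0.946

R(A) = exp(−0.000146 × 2000) = 0.74677
R(B) = exp(−0.000120 × 2000) = 0.78663
R(C) = exp(−0.0000611 × 2000) = 0.88497
R(D) = exp(−0.00000301 × 2000) = 0.99400
Parallel (C and D): 1 − (1 − 0.88497)(1 − 0.99400) = 0.99931
Series (B and [0.99931]): 0.78663 × 0.99931 = 0.78609
Parallel (A and [0.78609]): 1 − (1 − 0.74677)(1 − 0.78609) = 0.946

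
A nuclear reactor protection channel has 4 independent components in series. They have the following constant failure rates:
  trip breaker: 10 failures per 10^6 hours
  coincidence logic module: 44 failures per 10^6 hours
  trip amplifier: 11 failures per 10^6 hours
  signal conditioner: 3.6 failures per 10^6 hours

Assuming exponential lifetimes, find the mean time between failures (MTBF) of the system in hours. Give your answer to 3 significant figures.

Series of exponential components: λ_sys = Σ λ_i
λ_sys = 0.000010 + 0.000044 + 0.000011 + 0.0000036 = 6.8600e-05 /h
MTBF = 1 / λ_sys = 14600 h

14600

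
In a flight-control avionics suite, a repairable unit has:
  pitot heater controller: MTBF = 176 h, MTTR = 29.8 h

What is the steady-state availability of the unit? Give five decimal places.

A(pitot heater controller) = MTBF/(MTBF+MTTR) = 176/(176+29.8) = 0.85520

0.85520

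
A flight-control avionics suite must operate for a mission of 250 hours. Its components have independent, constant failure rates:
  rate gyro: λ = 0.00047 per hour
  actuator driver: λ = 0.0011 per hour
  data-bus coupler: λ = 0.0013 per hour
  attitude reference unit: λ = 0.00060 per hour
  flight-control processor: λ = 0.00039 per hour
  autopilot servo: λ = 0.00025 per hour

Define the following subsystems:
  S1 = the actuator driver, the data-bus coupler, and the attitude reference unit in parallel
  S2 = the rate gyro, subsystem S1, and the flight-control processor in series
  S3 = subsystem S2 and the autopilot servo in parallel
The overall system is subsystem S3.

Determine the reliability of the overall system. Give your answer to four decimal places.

R(rate gyro) = exp(−0.00047 × 250) = 0.889141
R(actuator driver) = exp(−0.0011 × 250) = 0.759572
R(data-bus coupler) = exp(−0.0013 × 250) = 0.722527
R(attitude reference unit) = exp(−0.00060 × 250) = 0.860708
R(flight-control processor) = exp(−0.00039 × 250) = 0.907102
R(autopilot servo) = exp(−0.00025 × 250) = 0.939413
Parallel (actuator driver, data-bus coupler, and attitude reference unit): 1 − (1 − 0.759572)(1 − 0.722527)(1 − 0.860708) = 0.990708
Series (rate gyro, [0.990708], and flight-control processor): 0.889141 × 0.990708 × 0.907102 = 0.799047
Parallel ([0.799047] and autopilot servo): 1 − (1 − 0.799047)(1 − 0.939413) = 0.9878

0.9878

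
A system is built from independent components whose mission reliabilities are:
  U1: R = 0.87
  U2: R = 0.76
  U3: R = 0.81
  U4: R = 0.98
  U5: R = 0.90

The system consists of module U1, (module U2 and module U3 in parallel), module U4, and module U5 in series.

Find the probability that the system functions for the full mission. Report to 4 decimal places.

Parallel (U2 and U3): 1 − (1 − 0.760000)(1 − 0.810000) = 0.954400
Series (U1, [0.954400], U4, and U5): 0.870000 × 0.954400 × 0.980000 × 0.900000 = 0.7323

0.7323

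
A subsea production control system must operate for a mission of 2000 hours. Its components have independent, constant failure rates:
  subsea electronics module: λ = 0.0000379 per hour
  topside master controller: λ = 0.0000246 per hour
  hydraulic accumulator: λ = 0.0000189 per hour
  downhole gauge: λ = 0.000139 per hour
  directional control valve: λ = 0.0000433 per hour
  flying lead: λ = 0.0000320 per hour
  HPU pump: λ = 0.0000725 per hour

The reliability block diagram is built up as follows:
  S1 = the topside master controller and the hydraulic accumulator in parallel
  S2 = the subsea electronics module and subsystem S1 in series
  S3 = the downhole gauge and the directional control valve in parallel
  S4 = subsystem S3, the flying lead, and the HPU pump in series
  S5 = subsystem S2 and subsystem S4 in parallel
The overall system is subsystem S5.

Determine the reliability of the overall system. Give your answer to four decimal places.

R(subsea electronics module) = exp(−0.0000379 × 2000) = 0.927002
R(topside master controller) = exp(−0.0000246 × 2000) = 0.951991
R(hydraulic accumulator) = exp(−0.0000189 × 2000) = 0.962906
R(downhole gauge) = exp(−0.000139 × 2000) = 0.757297
R(directional control valve) = exp(−0.0000433 × 2000) = 0.917044
R(flying lead) = exp(−0.0000320 × 2000) = 0.938005
R(HPU pump) = exp(−0.0000725 × 2000) = 0.865022
Parallel (topside master controller and hydraulic accumulator): 1 − (1 − 0.951991)(1 − 0.962906) = 0.998219
Series (subsea electronics module and [0.998219]): 0.927002 × 0.998219 = 0.925351
Parallel (downhole gauge and directional control valve): 1 − (1 − 0.757297)(1 − 0.917044) = 0.979866
Series ([0.979866], flying lead, and HPU pump): 0.979866 × 0.938005 × 0.865022 = 0.795058
Parallel ([0.925351] and [0.795058]): 1 − (1 − 0.925351)(1 − 0.795058) = 0.9847

0.9847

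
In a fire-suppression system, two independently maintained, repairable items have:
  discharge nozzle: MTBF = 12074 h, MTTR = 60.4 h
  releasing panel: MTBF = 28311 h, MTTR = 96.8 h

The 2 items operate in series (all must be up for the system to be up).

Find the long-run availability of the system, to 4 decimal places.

0.9916

A(discharge nozzle) = MTBF/(MTBF+MTTR) = 12074/(12074+60.4) = 0.995022
A(releasing panel) = MTBF/(MTBF+MTTR) = 28311/(28311+96.8) = 0.996592
Series availability: 0.995022 × 0.996592 = 0.9916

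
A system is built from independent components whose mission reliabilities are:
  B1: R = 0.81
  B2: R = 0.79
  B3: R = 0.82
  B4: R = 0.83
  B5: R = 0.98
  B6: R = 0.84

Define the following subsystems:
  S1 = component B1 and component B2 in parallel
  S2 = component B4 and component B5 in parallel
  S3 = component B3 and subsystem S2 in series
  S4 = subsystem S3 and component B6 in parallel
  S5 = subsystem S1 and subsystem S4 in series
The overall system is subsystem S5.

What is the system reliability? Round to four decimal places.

Parallel (B1 and B2): 1 − (1 − 0.810000)(1 − 0.790000) = 0.960100
Parallel (B4 and B5): 1 − (1 − 0.830000)(1 − 0.980000) = 0.996600
Series (B3 and [0.996600]): 0.820000 × 0.996600 = 0.817212
Parallel ([0.817212] and B6): 1 − (1 − 0.817212)(1 − 0.840000) = 0.970754
Series ([0.960100] and [0.970754]): 0.960100 × 0.970754 = 0.9320

0.9320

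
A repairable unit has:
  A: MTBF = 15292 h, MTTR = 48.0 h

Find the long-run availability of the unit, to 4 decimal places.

0.9969

A(A) = MTBF/(MTBF+MTTR) = 15292/(15292+48.0) = 0.9969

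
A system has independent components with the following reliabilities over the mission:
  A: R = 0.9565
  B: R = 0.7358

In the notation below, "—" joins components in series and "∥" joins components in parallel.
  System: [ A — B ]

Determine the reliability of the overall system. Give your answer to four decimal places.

Series (A and B): 0.956500 × 0.735800 = 0.7038

0.7038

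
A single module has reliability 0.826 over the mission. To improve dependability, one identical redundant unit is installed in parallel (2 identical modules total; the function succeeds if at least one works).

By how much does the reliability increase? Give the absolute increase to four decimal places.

0.1437

R_before = 0.826
R_after = 1 − (1 − 0.826)^2 = 0.9697
ΔR = 0.9697 − 0.826 = 0.1437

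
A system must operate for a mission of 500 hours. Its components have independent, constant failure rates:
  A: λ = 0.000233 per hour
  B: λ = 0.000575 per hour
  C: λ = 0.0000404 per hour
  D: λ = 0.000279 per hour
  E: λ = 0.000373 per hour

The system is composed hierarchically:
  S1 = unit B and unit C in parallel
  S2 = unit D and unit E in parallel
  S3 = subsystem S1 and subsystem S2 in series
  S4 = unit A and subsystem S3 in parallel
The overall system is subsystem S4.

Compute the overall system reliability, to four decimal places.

R(A) = exp(−0.000233 × 500) = 0.890030
R(B) = exp(−0.000575 × 500) = 0.750137
R(C) = exp(−0.0000404 × 500) = 0.980003
R(D) = exp(−0.000279 × 500) = 0.869793
R(E) = exp(−0.000373 × 500) = 0.829859
Parallel (B and C): 1 − (1 − 0.750137)(1 − 0.980003) = 0.995003
Parallel (D and E): 1 − (1 − 0.869793)(1 − 0.829859) = 0.977846
Series ([0.995003] and [0.977846]): 0.995003 × 0.977846 = 0.972960
Parallel (A and [0.972960]): 1 − (1 − 0.890030)(1 − 0.972960) = 0.9970

0.9970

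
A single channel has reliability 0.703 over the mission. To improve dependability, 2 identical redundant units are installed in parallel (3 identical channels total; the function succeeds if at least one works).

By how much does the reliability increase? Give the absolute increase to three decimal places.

0.271

R_before = 0.703
R_after = 1 − (1 − 0.703)^3 = 0.974
ΔR = 0.974 − 0.703 = 0.271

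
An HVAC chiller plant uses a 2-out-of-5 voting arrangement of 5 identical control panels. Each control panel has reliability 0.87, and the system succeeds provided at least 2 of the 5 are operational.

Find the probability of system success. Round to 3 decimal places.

0.999

R = Σ_{i=2}^{5} C(5,i) p^i (1−p)^{5−i} with p = 0.87
C(5,2)·0.87^2·0.13^3 = 0.01663
C(5,3)·0.87^3·0.13^2 = 0.11129
C(5,4)·0.87^4·0.13^1 = 0.37238
C(5,5)·0.87^5·0.13^0 = 0.49842
Sum = 0.999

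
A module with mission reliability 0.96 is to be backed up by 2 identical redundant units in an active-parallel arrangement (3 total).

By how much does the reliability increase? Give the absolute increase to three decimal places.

R_before = 0.96
R_after = 1 − (1 − 0.96)^3 = 1.000
ΔR = 1.000 − 0.96 = 0.040

0.040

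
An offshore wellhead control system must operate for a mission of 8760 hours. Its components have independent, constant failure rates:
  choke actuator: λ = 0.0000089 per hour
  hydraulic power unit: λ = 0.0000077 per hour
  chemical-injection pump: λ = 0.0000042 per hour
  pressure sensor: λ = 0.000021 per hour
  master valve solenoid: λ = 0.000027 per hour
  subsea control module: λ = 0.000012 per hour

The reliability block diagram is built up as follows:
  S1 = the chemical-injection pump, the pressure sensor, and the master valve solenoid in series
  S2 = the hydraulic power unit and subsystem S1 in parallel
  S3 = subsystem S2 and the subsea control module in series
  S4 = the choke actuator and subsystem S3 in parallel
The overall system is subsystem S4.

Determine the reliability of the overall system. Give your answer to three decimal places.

R(choke actuator) = exp(−0.0000089 × 8760) = 0.92500
R(hydraulic power unit) = exp(−0.0000077 × 8760) = 0.93477
R(chemical-injection pump) = exp(−0.0000042 × 8760) = 0.96388
R(pressure sensor) = exp(−0.000021 × 8760) = 0.83197
R(master valve solenoid) = exp(−0.000027 × 8760) = 0.78937
R(subsea control module) = exp(−0.000012 × 8760) = 0.90022
Series (chemical-injection pump, pressure sensor, and master valve solenoid): 0.96388 × 0.83197 × 0.78937 = 0.63301
Parallel (hydraulic power unit and [0.63301]): 1 − (1 − 0.93477)(1 − 0.63301) = 0.97606
Series ([0.97606] and subsea control module): 0.97606 × 0.90022 = 0.87867
Parallel (choke actuator and [0.87867]): 1 − (1 − 0.92500)(1 − 0.87867) = 0.991

0.991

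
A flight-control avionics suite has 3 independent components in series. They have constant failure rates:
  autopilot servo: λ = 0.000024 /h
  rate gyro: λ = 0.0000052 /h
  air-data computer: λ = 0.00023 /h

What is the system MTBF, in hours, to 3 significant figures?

3860

Series of exponential components: λ_sys = Σ λ_i
λ_sys = 0.000024 + 0.0000052 + 0.00023 = 2.5920e-04 /h
MTBF = 1 / λ_sys = 3860 h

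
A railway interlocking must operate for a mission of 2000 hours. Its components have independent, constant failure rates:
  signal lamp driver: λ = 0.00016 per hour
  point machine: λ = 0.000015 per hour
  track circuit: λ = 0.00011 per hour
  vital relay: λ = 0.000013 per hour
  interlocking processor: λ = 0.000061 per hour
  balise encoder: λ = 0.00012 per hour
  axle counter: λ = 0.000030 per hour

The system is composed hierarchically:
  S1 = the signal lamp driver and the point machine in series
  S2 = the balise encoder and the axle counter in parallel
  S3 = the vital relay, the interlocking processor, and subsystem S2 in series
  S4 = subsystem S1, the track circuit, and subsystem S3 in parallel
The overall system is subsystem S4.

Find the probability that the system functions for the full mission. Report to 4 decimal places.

0.9914

R(signal lamp driver) = exp(−0.00016 × 2000) = 0.726149
R(point machine) = exp(−0.000015 × 2000) = 0.970446
R(track circuit) = exp(−0.00011 × 2000) = 0.802519
R(vital relay) = exp(−0.000013 × 2000) = 0.974335
R(interlocking processor) = exp(−0.000061 × 2000) = 0.885148
R(balise encoder) = exp(−0.00012 × 2000) = 0.786628
R(axle counter) = exp(−0.000030 × 2000) = 0.941765
Series (signal lamp driver and point machine): 0.726149 × 0.970446 = 0.704688
Parallel (balise encoder and axle counter): 1 − (1 − 0.786628)(1 − 0.941765) = 0.987574
Series (vital relay, interlocking processor, and [0.987574]): 0.974335 × 0.885148 × 0.987574 = 0.851714
Parallel ([0.704688], track circuit, and [0.851714]): 1 − (1 − 0.704688)(1 − 0.802519)(1 − 0.851714) = 0.9914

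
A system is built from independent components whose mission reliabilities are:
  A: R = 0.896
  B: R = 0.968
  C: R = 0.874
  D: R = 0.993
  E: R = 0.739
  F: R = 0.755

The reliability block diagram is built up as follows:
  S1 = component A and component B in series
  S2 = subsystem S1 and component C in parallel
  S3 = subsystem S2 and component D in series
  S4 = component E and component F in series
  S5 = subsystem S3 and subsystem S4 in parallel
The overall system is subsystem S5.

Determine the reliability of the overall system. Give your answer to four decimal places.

0.9896

Series (A and B): 0.896000 × 0.968000 = 0.867328
Parallel ([0.867328] and C): 1 − (1 − 0.867328)(1 − 0.874000) = 0.983283
Series ([0.983283] and D): 0.983283 × 0.993000 = 0.976400
Series (E and F): 0.739000 × 0.755000 = 0.557945
Parallel ([0.976400] and [0.557945]): 1 − (1 − 0.976400)(1 − 0.557945) = 0.9896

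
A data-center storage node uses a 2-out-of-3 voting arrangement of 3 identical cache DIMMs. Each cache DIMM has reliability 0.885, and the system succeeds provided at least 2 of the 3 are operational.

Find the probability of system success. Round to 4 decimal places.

R = Σ_{i=2}^{3} C(3,i) p^i (1−p)^{3−i} with p = 0.885
C(3,2)·0.885^2·0.115^1 = 0.270213
C(3,3)·0.885^3·0.115^0 = 0.693154
Sum = 0.9634

0.9634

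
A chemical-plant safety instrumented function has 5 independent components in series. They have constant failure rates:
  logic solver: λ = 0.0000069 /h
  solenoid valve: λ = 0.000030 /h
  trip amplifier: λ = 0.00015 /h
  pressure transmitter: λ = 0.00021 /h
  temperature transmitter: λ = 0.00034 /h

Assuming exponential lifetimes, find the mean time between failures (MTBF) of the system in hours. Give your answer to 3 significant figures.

1360

Series of exponential components: λ_sys = Σ λ_i
λ_sys = 0.0000069 + 0.000030 + 0.00015 + 0.00021 + 0.00034 = 7.3690e-04 /h
MTBF = 1 / λ_sys = 1360 h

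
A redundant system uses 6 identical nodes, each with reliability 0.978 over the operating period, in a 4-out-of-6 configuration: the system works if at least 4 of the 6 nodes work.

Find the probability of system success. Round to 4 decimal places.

0.9998

R = Σ_{i=4}^{6} C(6,i) p^i (1−p)^{6−i} with p = 0.978
C(6,4)·0.978^4·0.022^2 = 0.006642
C(6,5)·0.978^5·0.022^1 = 0.118105
C(6,6)·0.978^6·0.022^0 = 0.875051
Sum = 0.9998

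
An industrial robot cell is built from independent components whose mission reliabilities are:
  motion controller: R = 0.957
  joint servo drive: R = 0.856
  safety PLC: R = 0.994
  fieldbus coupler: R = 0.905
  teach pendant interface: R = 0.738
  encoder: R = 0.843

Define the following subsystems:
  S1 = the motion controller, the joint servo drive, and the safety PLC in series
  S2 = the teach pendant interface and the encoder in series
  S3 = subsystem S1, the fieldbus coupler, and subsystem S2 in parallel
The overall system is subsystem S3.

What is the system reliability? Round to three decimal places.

0.993

Series (motion controller, joint servo drive, and safety PLC): 0.95700 × 0.85600 × 0.99400 = 0.81428
Series (teach pendant interface and encoder): 0.73800 × 0.84300 = 0.62213
Parallel ([0.81428], fieldbus coupler, and [0.62213]): 1 − (1 − 0.81428)(1 − 0.90500)(1 − 0.62213) = 0.993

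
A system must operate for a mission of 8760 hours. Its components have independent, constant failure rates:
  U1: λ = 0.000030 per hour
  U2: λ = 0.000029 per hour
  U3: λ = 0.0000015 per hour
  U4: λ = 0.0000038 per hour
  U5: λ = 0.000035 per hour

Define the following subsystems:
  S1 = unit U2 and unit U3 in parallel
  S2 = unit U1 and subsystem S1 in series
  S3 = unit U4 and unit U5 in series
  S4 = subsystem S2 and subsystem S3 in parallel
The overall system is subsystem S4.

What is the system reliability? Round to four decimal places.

R(U1) = exp(−0.000030 × 8760) = 0.768896
R(U2) = exp(−0.000029 × 8760) = 0.775661
R(U3) = exp(−0.0000015 × 8760) = 0.986946
R(U4) = exp(−0.0000038 × 8760) = 0.967260
R(U5) = exp(−0.000035 × 8760) = 0.735945
Parallel (U2 and U3): 1 − (1 − 0.775661)(1 − 0.986946) = 0.997071
Series (U1 and [0.997071]): 0.768896 × 0.997071 = 0.766644
Series (U4 and U5): 0.967260 × 0.735945 = 0.711850
Parallel ([0.766644] and [0.711850]): 1 − (1 − 0.766644)(1 − 0.711850) = 0.9328

0.9328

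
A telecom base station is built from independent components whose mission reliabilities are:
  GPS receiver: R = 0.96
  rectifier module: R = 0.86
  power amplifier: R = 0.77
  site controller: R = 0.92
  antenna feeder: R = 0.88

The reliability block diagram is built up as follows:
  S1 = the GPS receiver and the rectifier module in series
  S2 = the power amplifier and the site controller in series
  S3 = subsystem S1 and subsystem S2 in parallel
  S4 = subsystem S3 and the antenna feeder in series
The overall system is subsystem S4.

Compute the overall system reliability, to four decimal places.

0.8352

Series (GPS receiver and rectifier module): 0.960000 × 0.860000 = 0.825600
Series (power amplifier and site controller): 0.770000 × 0.920000 = 0.708400
Parallel ([0.825600] and [0.708400]): 1 − (1 − 0.825600)(1 − 0.708400) = 0.949145
Series ([0.949145] and antenna feeder): 0.949145 × 0.880000 = 0.8352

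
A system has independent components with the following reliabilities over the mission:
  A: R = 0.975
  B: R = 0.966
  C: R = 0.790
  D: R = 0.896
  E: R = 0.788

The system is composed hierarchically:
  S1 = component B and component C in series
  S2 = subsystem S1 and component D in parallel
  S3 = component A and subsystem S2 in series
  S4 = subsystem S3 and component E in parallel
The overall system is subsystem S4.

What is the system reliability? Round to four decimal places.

Series (B and C): 0.966000 × 0.790000 = 0.763140
Parallel ([0.763140] and D): 1 − (1 − 0.763140)(1 − 0.896000) = 0.975367
Series (A and [0.975367]): 0.975000 × 0.975367 = 0.950983
Parallel ([0.950983] and E): 1 − (1 − 0.950983)(1 − 0.788000) = 0.9896

0.9896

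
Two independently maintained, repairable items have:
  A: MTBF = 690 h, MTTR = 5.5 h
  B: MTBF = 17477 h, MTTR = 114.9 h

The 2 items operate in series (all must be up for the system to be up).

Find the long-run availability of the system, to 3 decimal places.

0.986

A(A) = MTBF/(MTBF+MTTR) = 690/(690+5.5) = 0.992092
A(B) = MTBF/(MTBF+MTTR) = 17477/(17477+114.9) = 0.993469
Series availability: 0.992092 × 0.993469 = 0.986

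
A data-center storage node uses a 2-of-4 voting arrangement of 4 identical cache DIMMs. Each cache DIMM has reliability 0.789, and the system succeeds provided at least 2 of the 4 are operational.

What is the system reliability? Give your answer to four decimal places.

R = Σ_{i=2}^{4} C(4,i) p^i (1−p)^{4−i} with p = 0.789
C(4,2)·0.789^2·0.211^2 = 0.166292
C(4,3)·0.789^3·0.211^1 = 0.414547
C(4,4)·0.789^4·0.211^0 = 0.387532
Sum = 0.9684

0.9684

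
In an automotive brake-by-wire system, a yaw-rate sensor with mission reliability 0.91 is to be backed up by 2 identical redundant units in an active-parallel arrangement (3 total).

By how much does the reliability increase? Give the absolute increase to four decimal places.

0.0893

R_before = 0.91
R_after = 1 − (1 − 0.91)^3 = 0.9993
ΔR = 0.9993 − 0.91 = 0.0893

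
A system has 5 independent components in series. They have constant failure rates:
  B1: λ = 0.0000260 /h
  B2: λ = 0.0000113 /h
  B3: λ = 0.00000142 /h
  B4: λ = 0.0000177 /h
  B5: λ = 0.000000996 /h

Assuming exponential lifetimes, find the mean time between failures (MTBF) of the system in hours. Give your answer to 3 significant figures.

Series of exponential components: λ_sys = Σ λ_i
λ_sys = 0.0000260 + 0.0000113 + 0.00000142 + 0.0000177 + 0.000000996 = 5.7416e-05 /h
MTBF = 1 / λ_sys = 17400 h

17400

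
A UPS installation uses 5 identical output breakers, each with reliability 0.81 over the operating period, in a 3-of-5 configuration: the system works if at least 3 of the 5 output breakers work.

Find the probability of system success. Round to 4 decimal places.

0.9495

R = Σ_{i=3}^{5} C(5,i) p^i (1−p)^{5−i} with p = 0.81
C(5,3)·0.81^3·0.19^2 = 0.191850
C(5,4)·0.81^4·0.19^1 = 0.408944
C(5,5)·0.81^5·0.19^0 = 0.348678
Sum = 0.9495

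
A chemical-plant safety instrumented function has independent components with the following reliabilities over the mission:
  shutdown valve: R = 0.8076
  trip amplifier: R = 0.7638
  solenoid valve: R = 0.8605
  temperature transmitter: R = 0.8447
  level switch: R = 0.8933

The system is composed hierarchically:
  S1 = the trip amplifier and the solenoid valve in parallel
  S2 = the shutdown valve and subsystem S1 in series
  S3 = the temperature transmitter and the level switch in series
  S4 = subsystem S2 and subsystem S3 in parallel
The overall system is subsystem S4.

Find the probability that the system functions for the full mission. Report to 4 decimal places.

Parallel (trip amplifier and solenoid valve): 1 − (1 − 0.763800)(1 − 0.860500) = 0.967050
Series (shutdown valve and [0.967050]): 0.807600 × 0.967050 = 0.780990
Series (temperature transmitter and level switch): 0.844700 × 0.893300 = 0.754571
Parallel ([0.780990] and [0.754571]): 1 − (1 − 0.780990)(1 − 0.754571) = 0.9462

0.9462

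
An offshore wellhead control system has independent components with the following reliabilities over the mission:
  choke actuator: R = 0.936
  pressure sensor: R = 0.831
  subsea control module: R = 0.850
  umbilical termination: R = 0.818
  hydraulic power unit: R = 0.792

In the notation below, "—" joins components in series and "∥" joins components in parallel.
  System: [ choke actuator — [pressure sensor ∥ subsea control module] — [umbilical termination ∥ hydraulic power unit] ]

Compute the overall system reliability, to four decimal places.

Parallel (pressure sensor and subsea control module): 1 − (1 − 0.831000)(1 − 0.850000) = 0.974650
Parallel (umbilical termination and hydraulic power unit): 1 − (1 − 0.818000)(1 − 0.792000) = 0.962144
Series (choke actuator, [0.974650], and [0.962144]): 0.936000 × 0.974650 × 0.962144 = 0.8777

0.8777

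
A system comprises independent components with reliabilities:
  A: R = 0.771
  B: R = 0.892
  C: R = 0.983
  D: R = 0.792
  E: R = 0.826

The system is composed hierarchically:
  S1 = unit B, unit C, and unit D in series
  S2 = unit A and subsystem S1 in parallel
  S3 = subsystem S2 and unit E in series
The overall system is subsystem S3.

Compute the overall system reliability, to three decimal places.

Series (B, C, and D): 0.89200 × 0.98300 × 0.79200 = 0.69445
Parallel (A and [0.69445]): 1 − (1 − 0.77100)(1 − 0.69445) = 0.93003
Series ([0.93003] and E): 0.93003 × 0.82600 = 0.768

0.768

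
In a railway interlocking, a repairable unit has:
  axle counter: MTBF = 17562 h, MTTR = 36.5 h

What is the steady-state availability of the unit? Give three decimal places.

0.998

A(axle counter) = MTBF/(MTBF+MTTR) = 17562/(17562+36.5) = 0.998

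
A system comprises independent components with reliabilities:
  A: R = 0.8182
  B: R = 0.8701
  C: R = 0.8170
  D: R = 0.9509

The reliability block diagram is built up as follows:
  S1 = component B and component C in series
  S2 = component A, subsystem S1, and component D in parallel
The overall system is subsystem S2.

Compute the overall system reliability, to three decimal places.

Series (B and C): 0.87010 × 0.81700 = 0.71087
Parallel (A, [0.71087], and D): 1 − (1 − 0.81820)(1 − 0.71087)(1 − 0.95090) = 0.997

0.997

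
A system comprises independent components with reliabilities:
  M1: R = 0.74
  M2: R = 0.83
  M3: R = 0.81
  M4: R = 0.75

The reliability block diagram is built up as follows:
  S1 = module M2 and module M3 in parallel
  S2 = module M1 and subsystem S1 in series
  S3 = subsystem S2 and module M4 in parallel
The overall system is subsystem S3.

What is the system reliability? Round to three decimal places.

Parallel (M2 and M3): 1 − (1 − 0.83000)(1 − 0.81000) = 0.96770
Series (M1 and [0.96770]): 0.74000 × 0.96770 = 0.71610
Parallel ([0.71610] and M4): 1 − (1 − 0.71610)(1 − 0.75000) = 0.929

0.929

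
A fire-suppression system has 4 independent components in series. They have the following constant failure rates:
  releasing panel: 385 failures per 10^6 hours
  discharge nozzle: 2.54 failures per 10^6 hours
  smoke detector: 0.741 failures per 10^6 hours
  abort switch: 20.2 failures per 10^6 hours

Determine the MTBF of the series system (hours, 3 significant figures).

2450

Series of exponential components: λ_sys = Σ λ_i
λ_sys = 0.000385 + 0.00000254 + 0.000000741 + 0.0000202 = 4.0848e-04 /h
MTBF = 1 / λ_sys = 2450 h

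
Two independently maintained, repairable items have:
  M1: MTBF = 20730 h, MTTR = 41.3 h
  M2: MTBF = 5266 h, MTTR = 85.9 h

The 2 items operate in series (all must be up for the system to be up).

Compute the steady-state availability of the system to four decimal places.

A(M1) = MTBF/(MTBF+MTTR) = 20730/(20730+41.3) = 0.998012
A(M2) = MTBF/(MTBF+MTTR) = 5266/(5266+85.9) = 0.983950
Series availability: 0.998012 × 0.983950 = 0.9820

0.9820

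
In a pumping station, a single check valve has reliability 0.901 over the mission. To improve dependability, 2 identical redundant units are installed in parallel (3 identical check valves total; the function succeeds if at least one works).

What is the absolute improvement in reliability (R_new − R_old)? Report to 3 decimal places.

R_before = 0.901
R_after = 1 − (1 − 0.901)^3 = 0.999
ΔR = 0.999 − 0.901 = 0.098

0.098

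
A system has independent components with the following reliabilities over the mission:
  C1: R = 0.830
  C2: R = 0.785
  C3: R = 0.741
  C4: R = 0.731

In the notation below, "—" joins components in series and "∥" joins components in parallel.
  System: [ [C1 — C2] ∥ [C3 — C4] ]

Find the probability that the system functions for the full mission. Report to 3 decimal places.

0.840

Series (C1 and C2): 0.83000 × 0.78500 = 0.65155
Series (C3 and C4): 0.74100 × 0.73100 = 0.54167
Parallel ([0.65155] and [0.54167]): 1 − (1 − 0.65155)(1 − 0.54167) = 0.840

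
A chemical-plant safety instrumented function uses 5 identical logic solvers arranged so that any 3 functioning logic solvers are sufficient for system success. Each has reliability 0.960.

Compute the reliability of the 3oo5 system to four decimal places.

R = Σ_{i=3}^{5} C(5,i) p^i (1−p)^{5−i} with p = 0.960
C(5,3)·0.960^3·0.040^2 = 0.014156
C(5,4)·0.960^4·0.040^1 = 0.169869
C(5,5)·0.960^5·0.040^0 = 0.815373
Sum = 0.9994

0.9994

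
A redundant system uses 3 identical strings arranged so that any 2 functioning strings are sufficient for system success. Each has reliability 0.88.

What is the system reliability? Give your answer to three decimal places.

0.960

R = Σ_{i=2}^{3} C(3,i) p^i (1−p)^{3−i} with p = 0.88
C(3,2)·0.88^2·0.12^1 = 0.27878
C(3,3)·0.88^3·0.12^0 = 0.68147
Sum = 0.960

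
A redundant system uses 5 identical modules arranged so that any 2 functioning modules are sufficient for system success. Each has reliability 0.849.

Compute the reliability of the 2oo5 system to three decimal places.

0.998

R = Σ_{i=2}^{5} C(5,i) p^i (1−p)^{5−i} with p = 0.849
C(5,2)·0.849^2·0.151^3 = 0.02482
C(5,3)·0.849^3·0.151^2 = 0.13953
C(5,4)·0.849^4·0.151^1 = 0.39226
C(5,5)·0.849^5·0.151^0 = 0.44110
Sum = 0.998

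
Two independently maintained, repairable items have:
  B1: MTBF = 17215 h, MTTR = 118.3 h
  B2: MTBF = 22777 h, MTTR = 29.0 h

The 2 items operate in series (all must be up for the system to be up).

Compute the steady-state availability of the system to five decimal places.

0.99191

A(B1) = MTBF/(MTBF+MTTR) = 17215/(17215+118.3) = 0.993175
A(B2) = MTBF/(MTBF+MTTR) = 22777/(22777+29.0) = 0.998728
Series availability: 0.993175 × 0.998728 = 0.99191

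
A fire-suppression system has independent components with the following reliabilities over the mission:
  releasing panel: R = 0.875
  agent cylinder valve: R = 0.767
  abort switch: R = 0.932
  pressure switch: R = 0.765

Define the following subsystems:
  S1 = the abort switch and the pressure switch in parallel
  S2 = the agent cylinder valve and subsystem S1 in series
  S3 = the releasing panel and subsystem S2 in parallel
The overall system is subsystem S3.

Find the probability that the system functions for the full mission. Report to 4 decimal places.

0.9693

Parallel (abort switch and pressure switch): 1 − (1 − 0.932000)(1 − 0.765000) = 0.984020
Series (agent cylinder valve and [0.984020]): 0.767000 × 0.984020 = 0.754743
Parallel (releasing panel and [0.754743]): 1 − (1 − 0.875000)(1 − 0.754743) = 0.9693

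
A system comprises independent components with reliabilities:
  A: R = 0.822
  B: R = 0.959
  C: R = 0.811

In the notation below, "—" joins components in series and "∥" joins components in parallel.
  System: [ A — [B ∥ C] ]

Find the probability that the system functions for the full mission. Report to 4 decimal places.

Parallel (B and C): 1 − (1 − 0.959000)(1 − 0.811000) = 0.992251
Series (A and [0.992251]): 0.822000 × 0.992251 = 0.8156

0.8156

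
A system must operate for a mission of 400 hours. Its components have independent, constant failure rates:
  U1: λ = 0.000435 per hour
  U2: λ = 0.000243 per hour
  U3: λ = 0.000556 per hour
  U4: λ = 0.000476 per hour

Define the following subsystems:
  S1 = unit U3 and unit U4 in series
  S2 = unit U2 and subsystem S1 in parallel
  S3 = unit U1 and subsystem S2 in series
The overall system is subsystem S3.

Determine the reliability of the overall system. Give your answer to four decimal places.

0.8140

R(U1) = exp(−0.000435 × 400) = 0.840297
R(U2) = exp(−0.000243 × 400) = 0.907375
R(U3) = exp(−0.000556 × 400) = 0.800595
R(U4) = exp(−0.000476 × 400) = 0.826628
Series (U3 and U4): 0.800595 × 0.826628 = 0.661794
Parallel (U2 and [0.661794]): 1 − (1 − 0.907375)(1 − 0.661794) = 0.968674
Series (U1 and [0.968674]): 0.840297 × 0.968674 = 0.8140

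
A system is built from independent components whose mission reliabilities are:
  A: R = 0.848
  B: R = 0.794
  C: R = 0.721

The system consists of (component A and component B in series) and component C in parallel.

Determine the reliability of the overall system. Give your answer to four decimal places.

0.9089

Series (A and B): 0.848000 × 0.794000 = 0.673312
Parallel ([0.673312] and C): 1 − (1 − 0.673312)(1 − 0.721000) = 0.9089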